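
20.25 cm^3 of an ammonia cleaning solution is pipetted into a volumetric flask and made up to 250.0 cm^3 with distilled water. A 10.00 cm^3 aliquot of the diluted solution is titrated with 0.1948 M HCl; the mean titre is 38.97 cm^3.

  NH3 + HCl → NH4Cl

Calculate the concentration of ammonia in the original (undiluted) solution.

9.372 M

n(HCl) = 0.03897 × 0.1948 = 7.591 × 10^-3 mol
n(NH3) in the aliquot = 7.591 × 10^-3 mol (1:1 ratio)
[NH3]_dilute = 7.591 × 10^-3 / 0.01000 = 0.7591 mol/L
Dilution factor = 250.0 / 20.25 = 12.35
[NH3]_stock = 0.7591 × 12.35 = 9.372 mol/L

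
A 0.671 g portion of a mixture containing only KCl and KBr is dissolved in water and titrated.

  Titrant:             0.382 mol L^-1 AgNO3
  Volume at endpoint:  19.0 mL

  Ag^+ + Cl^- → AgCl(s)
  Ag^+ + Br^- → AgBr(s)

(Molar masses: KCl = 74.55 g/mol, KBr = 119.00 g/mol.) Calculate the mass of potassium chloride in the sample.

n(AgNO3) = 0.0190 × 0.382 = 7.26 × 10^-3 mol
Let x = n(KCl), y = n(KBr).
Titrant: 1x + 1y = 7.26 × 10^-3;  mass: 74.55x + 119.00y = 0.671
Solving, x = 4.34 × 10^-3 mol, y = 2.92 × 10^-3 mol
mass of KCl = 4.34 × 10^-3 × 74.55 = 0.323 g

0.323 g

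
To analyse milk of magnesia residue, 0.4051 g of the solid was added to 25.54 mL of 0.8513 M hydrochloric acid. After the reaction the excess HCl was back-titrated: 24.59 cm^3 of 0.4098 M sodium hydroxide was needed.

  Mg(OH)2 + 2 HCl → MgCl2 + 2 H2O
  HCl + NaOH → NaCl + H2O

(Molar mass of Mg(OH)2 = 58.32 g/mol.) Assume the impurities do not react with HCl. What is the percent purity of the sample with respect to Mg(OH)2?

n(HCl) added = 0.02554 × 0.8513 = 0.02174 mol
n(NaOH) used in back-titration = 0.02459 × 0.4098 = 0.01008 mol
n(HCl) left over = 0.01008 mol (1:1 ratio)
n(HCl) consumed by analyte = 0.02174 − 0.01008 = 0.01167 mol
From the 1:2 ratio, n(Mg(OH)2) = 1/2 × 0.01167 = 5.833 × 10^-3 mol
mass of Mg(OH)2 = 5.833 × 10^-3 × 58.32 = 0.3402 g
% Mg(OH)2 = 0.3402 / 0.4051 × 100 = 83.97 %

83.97 %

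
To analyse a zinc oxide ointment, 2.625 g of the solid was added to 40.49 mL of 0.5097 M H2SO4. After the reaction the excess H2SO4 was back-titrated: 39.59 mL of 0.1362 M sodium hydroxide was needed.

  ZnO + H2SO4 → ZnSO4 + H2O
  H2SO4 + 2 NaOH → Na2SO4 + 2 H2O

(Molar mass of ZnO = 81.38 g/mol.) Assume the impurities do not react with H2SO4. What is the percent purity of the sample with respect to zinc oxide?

n(H2SO4) added = 0.04049 × 0.5097 = 0.02064 mol
n(NaOH) used in back-titration = 0.03959 × 0.1362 = 5.392 × 10^-3 mol
From the 1:2 ratio, n(H2SO4) left over = 1/2 × 5.392 × 10^-3 = 2.696 × 10^-3 mol
n(H2SO4) consumed by analyte = 0.02064 − 2.696 × 10^-3 = 0.01794 mol
n(ZnO) = 0.01794 mol (1:1 ratio)
mass of ZnO = 0.01794 × 81.38 = 1.460 g
% ZnO = 1.460 / 2.625 × 100 = 55.62 %

55.62 %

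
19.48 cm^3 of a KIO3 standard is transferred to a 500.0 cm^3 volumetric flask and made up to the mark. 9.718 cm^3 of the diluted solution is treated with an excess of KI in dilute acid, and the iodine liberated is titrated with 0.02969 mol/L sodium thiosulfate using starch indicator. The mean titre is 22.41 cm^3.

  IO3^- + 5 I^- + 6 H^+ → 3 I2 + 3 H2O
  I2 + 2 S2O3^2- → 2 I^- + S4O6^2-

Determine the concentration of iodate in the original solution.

n(S2O3^2-) = 0.02241 × 0.02969 = 6.654 × 10^-4 mol
n(I2) = n(S2O3^2-)/2 = 3.327 × 10^-4 mol
From the 1:3 ratio, n(IO3^-) in the aliquot = 1/3 × 3.327 × 10^-4 = 1.109 × 10^-4 mol
[IO3^-]_dilute = 1.109 × 10^-4 / 0.009718 = 0.01141 mol/L
[IO3^-]_original = 0.01141 × 500.0/19.48 = 0.2929 mol/L

0.2929 mol/L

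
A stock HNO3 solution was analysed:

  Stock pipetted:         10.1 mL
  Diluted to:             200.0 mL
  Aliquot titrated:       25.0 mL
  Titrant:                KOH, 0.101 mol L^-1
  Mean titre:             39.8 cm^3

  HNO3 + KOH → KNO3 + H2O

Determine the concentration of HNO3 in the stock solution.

n(KOH) = 0.0398 × 0.101 = 4.02 × 10^-3 mol
n(HNO3) in the aliquot = 4.02 × 10^-3 mol (1:1 ratio)
[HNO3]_dilute = 4.02 × 10^-3 / 0.0250 = 0.161 mol/L
Dilution factor = 200.0 / 10.1 = 19.80
[HNO3]_stock = 0.161 × 19.80 = 3.18 mol/L

3.18 mol/L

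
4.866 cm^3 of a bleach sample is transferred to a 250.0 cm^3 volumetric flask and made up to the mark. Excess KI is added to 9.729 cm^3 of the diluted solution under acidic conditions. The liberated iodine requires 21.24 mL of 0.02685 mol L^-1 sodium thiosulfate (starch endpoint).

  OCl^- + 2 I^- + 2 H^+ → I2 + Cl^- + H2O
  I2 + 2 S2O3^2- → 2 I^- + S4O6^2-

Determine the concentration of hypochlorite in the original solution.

n(S2O3^2-) = 0.02124 × 0.02685 = 5.703 × 10^-4 mol
n(I2) = n(S2O3^2-)/2 = 2.851 × 10^-4 mol
n(OCl^-) in the aliquot = 2.851 × 10^-4 mol (1:1 ratio)
[OCl^-]_dilute = 2.851 × 10^-4 / 0.009729 = 0.02931 mol/L
[OCl^-]_original = 0.02931 × 250.0/4.866 = 1.506 mol/L

1.506 mol/L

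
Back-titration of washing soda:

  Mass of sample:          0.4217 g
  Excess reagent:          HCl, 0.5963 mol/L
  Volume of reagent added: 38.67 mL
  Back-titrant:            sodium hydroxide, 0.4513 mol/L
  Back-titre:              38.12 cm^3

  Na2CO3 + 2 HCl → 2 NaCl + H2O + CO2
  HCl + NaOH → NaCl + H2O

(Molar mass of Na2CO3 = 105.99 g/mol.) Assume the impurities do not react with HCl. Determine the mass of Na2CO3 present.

0.3103 g

n(HCl) added = 0.03867 × 0.5963 = 0.02306 mol
n(NaOH) used in back-titration = 0.03812 × 0.4513 = 0.01720 mol
n(HCl) left over = 0.01720 mol (1:1 ratio)
n(HCl) consumed by analyte = 0.02306 − 0.01720 = 5.855 × 10^-3 mol
From the 1:2 ratio, n(Na2CO3) = 1/2 × 5.855 × 10^-3 = 2.928 × 10^-3 mol
mass of Na2CO3 = 2.928 × 10^-3 × 105.99 = 0.3103 g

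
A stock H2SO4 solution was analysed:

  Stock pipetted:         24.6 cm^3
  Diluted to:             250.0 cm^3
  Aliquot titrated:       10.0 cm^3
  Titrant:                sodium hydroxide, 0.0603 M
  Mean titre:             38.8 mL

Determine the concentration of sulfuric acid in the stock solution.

H2SO4 + 2 NaOH → Na2SO4 + 2 H2O
n(NaOH) = 0.0388 × 0.0603 = 2.34 × 10^-3 mol
From the 1:2 ratio, n(H2SO4) in the aliquot = 1/2 × 2.34 × 10^-3 = 1.17 × 10^-3 mol
[H2SO4]_dilute = 1.17 × 10^-3 / 0.0100 = 0.117 mol/L
Dilution factor = 250.0 / 24.6 = 10.16
[H2SO4]_stock = 0.117 × 10.16 = 1.19 mol/L

1.19 M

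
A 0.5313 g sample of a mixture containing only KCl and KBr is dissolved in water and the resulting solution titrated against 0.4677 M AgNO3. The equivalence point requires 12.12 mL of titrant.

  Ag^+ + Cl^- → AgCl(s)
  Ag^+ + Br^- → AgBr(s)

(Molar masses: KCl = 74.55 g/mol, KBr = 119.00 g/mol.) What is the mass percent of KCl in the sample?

45.22 %

n(AgNO3) = 0.01212 × 0.4677 = 5.669 × 10^-3 mol
Let x = n(KCl), y = n(KBr).
Titrant: 1x + 1y = 5.669 × 10^-3;  mass: 74.55x + 119.00y = 0.5313
Solving, x = 3.223 × 10^-3 mol, y = 2.446 × 10^-3 mol
mass of KCl = 3.223 × 10^-3 × 74.55 = 0.2403 g
% KCl = 0.2403 / 0.5313 × 100 = 45.22 %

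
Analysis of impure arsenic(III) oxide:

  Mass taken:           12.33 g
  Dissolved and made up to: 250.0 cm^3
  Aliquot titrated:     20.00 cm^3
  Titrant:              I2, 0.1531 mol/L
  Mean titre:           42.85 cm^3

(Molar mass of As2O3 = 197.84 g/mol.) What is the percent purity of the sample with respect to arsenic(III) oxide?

65.79 %

As2O3 + 2 I2 + 2 H2O → As2O5 + 4 HI
n(I2) per titration = 0.04285 × 0.1531 = 6.560 × 10^-3 mol
From the 1:2 ratio, n(As2O3) in each aliquot = 1/2 × 6.560 × 10^-3 = 3.280 × 10^-3 mol
n(As2O3) in the whole flask = 3.280 × 10^-3 × 250.0/20.00 = 0.04100 mol
mass of As2O3 = 0.04100 × 197.84 = 8.112 g
% As2O3 = 8.112 / 12.33 × 100 = 65.79 %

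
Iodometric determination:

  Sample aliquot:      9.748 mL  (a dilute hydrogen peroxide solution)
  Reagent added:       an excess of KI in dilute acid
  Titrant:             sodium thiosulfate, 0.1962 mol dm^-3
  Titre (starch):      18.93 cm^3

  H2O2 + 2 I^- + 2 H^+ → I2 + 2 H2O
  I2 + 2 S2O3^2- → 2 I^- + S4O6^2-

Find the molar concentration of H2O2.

n(S2O3^2-) = 0.01893 × 0.1962 = 3.714 × 10^-3 mol
n(I2) = n(S2O3^2-)/2 = 1.857 × 10^-3 mol
n(H2O2) in the aliquot = 1.857 × 10^-3 mol (1:1 ratio)
[H2O2] = 1.857 × 10^-3 / 0.009748 = 0.1905 mol/L

0.1905 mol/L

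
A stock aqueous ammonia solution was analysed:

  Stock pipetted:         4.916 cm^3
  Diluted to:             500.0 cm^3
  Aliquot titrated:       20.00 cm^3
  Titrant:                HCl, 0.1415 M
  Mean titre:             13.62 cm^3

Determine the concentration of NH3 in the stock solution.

NH3 + HCl → NH4Cl
n(HCl) = 0.01362 × 0.1415 = 1.927 × 10^-3 mol
n(NH3) in the aliquot = 1.927 × 10^-3 mol (1:1 ratio)
[NH3]_dilute = 1.927 × 10^-3 / 0.02000 = 0.09636 mol/L
Dilution factor = 500.0 / 4.916 = 101.7
[NH3]_stock = 0.09636 × 101.7 = 9.801 mol/L

9.801 M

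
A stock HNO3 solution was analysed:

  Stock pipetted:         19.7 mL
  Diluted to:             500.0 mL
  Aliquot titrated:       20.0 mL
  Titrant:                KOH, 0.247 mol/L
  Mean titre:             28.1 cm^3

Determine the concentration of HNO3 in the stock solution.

HNO3 + KOH → KNO3 + H2O
n(KOH) = 0.0281 × 0.247 = 6.94 × 10^-3 mol
n(HNO3) in the aliquot = 6.94 × 10^-3 mol (1:1 ratio)
[HNO3]_dilute = 6.94 × 10^-3 / 0.0200 = 0.347 mol/L
Dilution factor = 500.0 / 19.7 = 25.38
[HNO3]_stock = 0.347 × 25.38 = 8.81 mol/L

8.81 mol/L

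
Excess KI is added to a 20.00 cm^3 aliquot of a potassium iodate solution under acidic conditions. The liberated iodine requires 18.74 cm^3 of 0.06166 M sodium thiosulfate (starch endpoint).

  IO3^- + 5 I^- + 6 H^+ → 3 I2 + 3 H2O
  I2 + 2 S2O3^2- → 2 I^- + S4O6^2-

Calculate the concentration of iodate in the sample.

n(S2O3^2-) = 0.01874 × 0.06166 = 1.156 × 10^-3 mol
n(I2) = n(S2O3^2-)/2 = 5.778 × 10^-4 mol
From the 1:3 ratio, n(IO3^-) in the aliquot = 1/3 × 5.778 × 10^-4 = 1.926 × 10^-4 mol
[IO3^-] = 1.926 × 10^-4 / 0.02000 = 0.009629 mol/L

0.009629 M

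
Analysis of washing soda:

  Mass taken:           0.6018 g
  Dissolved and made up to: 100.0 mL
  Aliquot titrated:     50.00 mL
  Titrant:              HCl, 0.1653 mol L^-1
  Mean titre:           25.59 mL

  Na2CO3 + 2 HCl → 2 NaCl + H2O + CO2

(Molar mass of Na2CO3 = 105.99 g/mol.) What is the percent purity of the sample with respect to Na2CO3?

74.50 %

n(HCl) per titration = 0.02559 × 0.1653 = 4.230 × 10^-3 mol
From the 1:2 ratio, n(Na2CO3) in each aliquot = 1/2 × 4.230 × 10^-3 = 2.115 × 10^-3 mol
n(Na2CO3) in the whole flask = 2.115 × 10^-3 × 100.0/50.00 = 4.230 × 10^-3 mol
mass of Na2CO3 = 4.230 × 10^-3 × 105.99 = 0.4483 g
% Na2CO3 = 0.4483 / 0.6018 × 100 = 74.50 %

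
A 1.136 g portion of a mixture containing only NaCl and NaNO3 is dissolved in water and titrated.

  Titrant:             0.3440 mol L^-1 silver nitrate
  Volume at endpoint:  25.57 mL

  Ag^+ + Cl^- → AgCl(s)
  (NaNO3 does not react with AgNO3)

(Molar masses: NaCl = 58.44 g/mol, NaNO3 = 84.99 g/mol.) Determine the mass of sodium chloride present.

0.5140 g

n(AgNO3) = 0.02557 × 0.3440 = 8.796 × 10^-3 mol
Let x = n(NaCl), y = n(NaNO3).
Titrant: 1x = 8.796 × 10^-3;  mass: 58.44x + 84.99y = 1.136
Solving, x = 8.796 × 10^-3 mol, y = 7.318 × 10^-3 mol
mass of NaCl = 8.796 × 10^-3 × 58.44 = 0.5140 g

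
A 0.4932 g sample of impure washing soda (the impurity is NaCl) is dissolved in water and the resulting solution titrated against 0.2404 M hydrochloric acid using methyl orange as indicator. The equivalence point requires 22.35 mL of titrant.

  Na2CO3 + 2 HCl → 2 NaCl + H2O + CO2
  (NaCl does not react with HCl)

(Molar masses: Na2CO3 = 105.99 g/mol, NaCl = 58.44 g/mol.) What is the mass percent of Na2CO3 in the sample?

n(HCl) = 0.02235 × 0.2404 = 5.373 × 10^-3 mol
Let x = n(Na2CO3), y = n(NaCl).
Titrant: 2x = 5.373 × 10^-3;  mass: 105.99x + 58.44y = 0.4932
Solving, x = 2.686 × 10^-3 mol, y = 3.567 × 10^-3 mol
mass of Na2CO3 = 2.686 × 10^-3 × 105.99 = 0.2847 g
% Na2CO3 = 0.2847 / 0.4932 × 100 = 57.73 %

57.73 %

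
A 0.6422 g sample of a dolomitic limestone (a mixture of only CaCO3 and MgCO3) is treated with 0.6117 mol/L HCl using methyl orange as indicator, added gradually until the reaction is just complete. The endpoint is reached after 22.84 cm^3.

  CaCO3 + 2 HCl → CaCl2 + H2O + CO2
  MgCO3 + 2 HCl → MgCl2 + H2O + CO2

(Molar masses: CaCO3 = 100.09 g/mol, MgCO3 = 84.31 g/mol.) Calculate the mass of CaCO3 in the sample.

n(HCl) = 0.02284 × 0.6117 = 0.01397 mol
Let x = n(CaCO3), y = n(MgCO3).
Titrant: 2x + 2y = 0.01397;  mass: 100.09x + 84.31y = 0.6422
Solving, x = 3.374 × 10^-3 mol, y = 3.612 × 10^-3 mol
mass of CaCO3 = 3.374 × 10^-3 × 100.09 = 0.3377 g

0.3377 g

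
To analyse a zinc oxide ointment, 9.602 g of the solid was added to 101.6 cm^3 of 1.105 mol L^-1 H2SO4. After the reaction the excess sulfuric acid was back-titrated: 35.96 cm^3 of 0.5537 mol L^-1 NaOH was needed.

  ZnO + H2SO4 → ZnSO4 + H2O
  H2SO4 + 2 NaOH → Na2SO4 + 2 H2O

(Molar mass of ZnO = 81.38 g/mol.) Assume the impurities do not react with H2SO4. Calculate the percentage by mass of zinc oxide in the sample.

n(H2SO4) added = 0.1016 × 1.105 = 0.1123 mol
n(NaOH) used in back-titration = 0.03596 × 0.5537 = 0.01991 mol
From the 1:2 ratio, n(H2SO4) left over = 1/2 × 0.01991 = 9.956 × 10^-3 mol
n(H2SO4) consumed by analyte = 0.1123 − 9.956 × 10^-3 = 0.1023 mol
n(ZnO) = 0.1023 mol (1:1 ratio)
mass of ZnO = 0.1023 × 81.38 = 8.326 g
% ZnO = 8.326 / 9.602 × 100 = 86.71 %

86.71 %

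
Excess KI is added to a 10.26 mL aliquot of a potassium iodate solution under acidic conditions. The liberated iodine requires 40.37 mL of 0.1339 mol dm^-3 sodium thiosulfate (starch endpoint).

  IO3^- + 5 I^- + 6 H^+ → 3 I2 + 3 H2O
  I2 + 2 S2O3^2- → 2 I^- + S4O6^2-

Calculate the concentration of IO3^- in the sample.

n(S2O3^2-) = 0.04037 × 0.1339 = 5.406 × 10^-3 mol
n(I2) = n(S2O3^2-)/2 = 2.703 × 10^-3 mol
From the 1:3 ratio, n(IO3^-) in the aliquot = 1/3 × 2.703 × 10^-3 = 9.009 × 10^-4 mol
[IO3^-] = 9.009 × 10^-4 / 0.01026 = 0.08781 mol/L

0.08781 mol/L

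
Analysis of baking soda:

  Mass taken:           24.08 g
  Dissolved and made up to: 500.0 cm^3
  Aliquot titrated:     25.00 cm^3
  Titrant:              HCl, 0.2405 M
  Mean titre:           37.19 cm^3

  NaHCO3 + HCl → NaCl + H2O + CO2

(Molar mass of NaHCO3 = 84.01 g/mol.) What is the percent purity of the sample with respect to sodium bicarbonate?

62.41 %

n(HCl) per titration = 0.03719 × 0.2405 = 8.944 × 10^-3 mol
n(NaHCO3) in each aliquot = 8.944 × 10^-3 mol (1:1 ratio)
n(NaHCO3) in the whole flask = 8.944 × 10^-3 × 500.0/25.00 = 0.1789 mol
mass of NaHCO3 = 0.1789 × 84.01 = 15.03 g
% NaHCO3 = 15.03 / 24.08 × 100 = 62.41 %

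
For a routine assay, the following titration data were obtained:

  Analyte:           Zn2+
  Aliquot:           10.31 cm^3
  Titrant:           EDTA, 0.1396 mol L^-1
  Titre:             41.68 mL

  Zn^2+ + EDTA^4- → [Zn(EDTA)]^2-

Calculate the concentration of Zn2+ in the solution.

n(EDTA) = 0.04168 L × 0.1396 mol/L = 5.819 × 10^-3 mol
n(Zn2+) = 5.819 × 10^-3 mol (1:1 mole ratio)
[Zn2+] = 5.819 × 10^-3 mol / 0.01031 L = 0.5644 mol/L

0.5644 mol/L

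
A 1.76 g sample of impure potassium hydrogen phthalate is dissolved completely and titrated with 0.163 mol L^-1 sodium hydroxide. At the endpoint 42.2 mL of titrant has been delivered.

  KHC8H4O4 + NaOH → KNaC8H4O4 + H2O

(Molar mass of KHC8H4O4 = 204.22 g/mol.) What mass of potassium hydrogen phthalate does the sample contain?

n(NaOH) = 0.0422 L × 0.163 mol/L = 6.88 × 10^-3 mol
n(KHC8H4O4) = 6.88 × 10^-3 mol (1:1 ratio)
mass of KHC8H4O4 = 6.88 × 10^-3 × 204.22 g/mol = 1.40 g

1.40 g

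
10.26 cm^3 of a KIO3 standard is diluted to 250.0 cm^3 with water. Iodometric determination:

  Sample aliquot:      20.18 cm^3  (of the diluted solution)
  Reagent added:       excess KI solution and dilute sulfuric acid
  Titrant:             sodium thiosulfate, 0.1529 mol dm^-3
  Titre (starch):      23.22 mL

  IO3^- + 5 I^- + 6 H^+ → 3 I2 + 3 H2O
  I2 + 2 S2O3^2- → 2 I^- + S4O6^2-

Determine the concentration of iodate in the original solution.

n(S2O3^2-) = 0.02322 × 0.1529 = 3.550 × 10^-3 mol
n(I2) = n(S2O3^2-)/2 = 1.775 × 10^-3 mol
From the 1:3 ratio, n(IO3^-) in the aliquot = 1/3 × 1.775 × 10^-3 = 5.917 × 10^-4 mol
[IO3^-]_dilute = 5.917 × 10^-4 / 0.02018 = 0.02932 mol/L
[IO3^-]_original = 0.02932 × 250.0/10.26 = 0.7145 mol/L

0.7145 mol/L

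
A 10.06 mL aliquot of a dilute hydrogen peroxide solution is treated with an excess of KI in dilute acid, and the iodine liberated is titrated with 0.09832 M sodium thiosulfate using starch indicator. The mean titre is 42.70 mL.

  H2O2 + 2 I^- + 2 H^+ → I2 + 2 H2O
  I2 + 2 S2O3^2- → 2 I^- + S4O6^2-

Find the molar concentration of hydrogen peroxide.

0.2087 M

n(S2O3^2-) = 0.04270 × 0.09832 = 4.198 × 10^-3 mol
n(I2) = n(S2O3^2-)/2 = 2.099 × 10^-3 mol
n(H2O2) in the aliquot = 2.099 × 10^-3 mol (1:1 ratio)
[H2O2] = 2.099 × 10^-3 / 0.01006 = 0.2087 mol/L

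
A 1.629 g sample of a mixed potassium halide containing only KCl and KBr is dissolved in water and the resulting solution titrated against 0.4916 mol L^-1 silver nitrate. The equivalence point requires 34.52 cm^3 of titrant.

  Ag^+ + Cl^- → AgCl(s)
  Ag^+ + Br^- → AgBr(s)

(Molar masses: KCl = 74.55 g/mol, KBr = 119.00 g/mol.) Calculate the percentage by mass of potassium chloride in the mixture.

n(AgNO3) = 0.03452 × 0.4916 = 0.01697 mol
Let x = n(KCl), y = n(KBr).
Titrant: 1x + 1y = 0.01697;  mass: 74.55x + 119.00y = 1.629
Solving, x = 8.784 × 10^-3 mol, y = 8.186 × 10^-3 mol
mass of KCl = 8.784 × 10^-3 × 74.55 = 0.6548 g
% KCl = 0.6548 / 1.629 × 100 = 40.20 %

40.20 %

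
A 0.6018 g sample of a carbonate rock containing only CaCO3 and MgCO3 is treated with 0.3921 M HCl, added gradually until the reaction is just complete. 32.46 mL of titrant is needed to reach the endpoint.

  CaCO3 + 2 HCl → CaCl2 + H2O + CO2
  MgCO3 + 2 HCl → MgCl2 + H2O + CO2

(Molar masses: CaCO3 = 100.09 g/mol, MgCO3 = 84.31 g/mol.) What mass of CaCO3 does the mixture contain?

n(HCl) = 0.03246 × 0.3921 = 0.01273 mol
Let x = n(CaCO3), y = n(MgCO3).
Titrant: 2x + 2y = 0.01273;  mass: 100.09x + 84.31y = 0.6018
Solving, x = 4.136 × 10^-3 mol, y = 2.228 × 10^-3 mol
mass of CaCO3 = 4.136 × 10^-3 × 100.09 = 0.4140 g

0.4140 g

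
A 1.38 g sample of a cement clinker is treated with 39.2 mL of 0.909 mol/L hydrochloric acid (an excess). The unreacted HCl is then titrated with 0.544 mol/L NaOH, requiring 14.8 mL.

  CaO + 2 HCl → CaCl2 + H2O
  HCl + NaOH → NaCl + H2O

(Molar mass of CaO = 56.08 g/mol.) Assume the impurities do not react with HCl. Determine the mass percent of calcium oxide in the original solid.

n(HCl) added = 0.0392 × 0.909 = 0.0356 mol
n(NaOH) used in back-titration = 0.0148 × 0.544 = 8.05 × 10^-3 mol
n(HCl) left over = 8.05 × 10^-3 mol (1:1 ratio)
n(HCl) consumed by analyte = 0.0356 − 8.05 × 10^-3 = 0.0276 mol
From the 1:2 ratio, n(CaO) = 1/2 × 0.0276 = 0.0138 mol
mass of CaO = 0.0138 × 56.08 = 0.773 g
% CaO = 0.773 / 1.38 × 100 = 56.0 %

56.0 %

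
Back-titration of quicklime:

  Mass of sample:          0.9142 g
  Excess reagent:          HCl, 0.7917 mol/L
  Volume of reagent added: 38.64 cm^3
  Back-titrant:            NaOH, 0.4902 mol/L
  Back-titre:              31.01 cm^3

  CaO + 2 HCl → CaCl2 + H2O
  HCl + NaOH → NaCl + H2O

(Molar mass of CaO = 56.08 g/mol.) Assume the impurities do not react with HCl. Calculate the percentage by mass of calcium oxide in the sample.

47.20 %

n(HCl) added = 0.03864 × 0.7917 = 0.03059 mol
n(NaOH) used in back-titration = 0.03101 × 0.4902 = 0.01520 mol
n(HCl) left over = 0.01520 mol (1:1 ratio)
n(HCl) consumed by analyte = 0.03059 − 0.01520 = 0.01539 mol
From the 1:2 ratio, n(CaO) = 1/2 × 0.01539 = 7.695 × 10^-3 mol
mass of CaO = 7.695 × 10^-3 × 56.08 = 0.4315 g
% CaO = 0.4315 / 0.9142 × 100 = 47.20 %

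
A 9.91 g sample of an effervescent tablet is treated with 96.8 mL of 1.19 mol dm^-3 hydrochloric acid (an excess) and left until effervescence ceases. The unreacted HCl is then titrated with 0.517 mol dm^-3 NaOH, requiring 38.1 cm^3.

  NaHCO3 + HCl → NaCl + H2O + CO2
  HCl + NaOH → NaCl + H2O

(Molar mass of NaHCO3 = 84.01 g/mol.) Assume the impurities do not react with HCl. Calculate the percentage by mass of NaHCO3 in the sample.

81.0 %

n(HCl) added = 0.0968 × 1.19 = 0.115 mol
n(NaOH) used in back-titration = 0.0381 × 0.517 = 0.0197 mol
n(HCl) left over = 0.0197 mol (1:1 ratio)
n(HCl) consumed by analyte = 0.115 − 0.0197 = 0.0955 mol
n(NaHCO3) = 0.0955 mol (1:1 ratio)
mass of NaHCO3 = 0.0955 × 84.01 = 8.02 g
% NaHCO3 = 8.02 / 9.91 × 100 = 81.0 %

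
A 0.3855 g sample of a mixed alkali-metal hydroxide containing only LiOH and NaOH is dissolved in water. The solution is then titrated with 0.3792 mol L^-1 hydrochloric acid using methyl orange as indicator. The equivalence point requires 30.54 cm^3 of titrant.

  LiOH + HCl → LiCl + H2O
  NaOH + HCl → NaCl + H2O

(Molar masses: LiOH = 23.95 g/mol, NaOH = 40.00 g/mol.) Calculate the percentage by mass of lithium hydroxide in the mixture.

n(HCl) = 0.03054 × 0.3792 = 0.01158 mol
Let x = n(LiOH), y = n(NaOH).
Titrant: 1x + 1y = 0.01158;  mass: 23.95x + 40.00y = 0.3855
Solving, x = 4.843 × 10^-3 mol, y = 6.738 × 10^-3 mol
mass of LiOH = 4.843 × 10^-3 × 23.95 = 0.1160 g
% LiOH = 0.1160 / 0.3855 × 100 = 30.09 %

30.09 %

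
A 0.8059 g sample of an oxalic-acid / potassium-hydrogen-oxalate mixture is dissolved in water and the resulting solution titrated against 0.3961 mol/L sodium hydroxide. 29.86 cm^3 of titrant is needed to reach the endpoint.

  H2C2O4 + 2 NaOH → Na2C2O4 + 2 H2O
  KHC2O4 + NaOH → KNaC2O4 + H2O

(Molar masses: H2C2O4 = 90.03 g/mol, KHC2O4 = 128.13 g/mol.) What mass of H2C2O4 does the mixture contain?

n(NaOH) = 0.02986 × 0.3961 = 0.01183 mol
Let x = n(H2C2O4), y = n(KHC2O4).
Titrant: 2x + 1y = 0.01183;  mass: 90.03x + 128.13y = 0.8059
Solving, x = 4.269 × 10^-3 mol, y = 3.290 × 10^-3 mol
mass of H2C2O4 = 4.269 × 10^-3 × 90.03 = 0.3843 g

0.3843 g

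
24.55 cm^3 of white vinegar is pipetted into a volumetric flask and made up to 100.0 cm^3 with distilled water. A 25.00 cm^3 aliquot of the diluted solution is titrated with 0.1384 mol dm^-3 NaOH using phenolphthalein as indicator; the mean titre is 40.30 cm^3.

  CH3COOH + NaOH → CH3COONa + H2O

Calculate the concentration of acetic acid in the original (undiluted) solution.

0.9088 mol/L

n(NaOH) = 0.04030 × 0.1384 = 5.578 × 10^-3 mol
n(CH3COOH) in the aliquot = 5.578 × 10^-3 mol (1:1 ratio)
[CH3COOH]_dilute = 5.578 × 10^-3 / 0.02500 = 0.2231 mol/L
Dilution factor = 100.0 / 24.55 = 4.073
[CH3COOH]_stock = 0.2231 × 4.073 = 0.9088 mol/L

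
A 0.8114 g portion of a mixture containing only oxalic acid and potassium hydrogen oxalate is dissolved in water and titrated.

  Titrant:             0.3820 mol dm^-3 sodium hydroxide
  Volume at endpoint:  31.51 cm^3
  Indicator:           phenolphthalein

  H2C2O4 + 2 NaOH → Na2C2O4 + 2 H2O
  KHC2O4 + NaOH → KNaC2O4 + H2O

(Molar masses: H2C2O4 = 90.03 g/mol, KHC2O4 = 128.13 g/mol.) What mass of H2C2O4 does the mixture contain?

0.3958 g

n(NaOH) = 0.03151 × 0.3820 = 0.01204 mol
Let x = n(H2C2O4), y = n(KHC2O4).
Titrant: 2x + 1y = 0.01204;  mass: 90.03x + 128.13y = 0.8114
Solving, x = 4.397 × 10^-3 mol, y = 3.243 × 10^-3 mol
mass of H2C2O4 = 4.397 × 10^-3 × 90.03 = 0.3958 g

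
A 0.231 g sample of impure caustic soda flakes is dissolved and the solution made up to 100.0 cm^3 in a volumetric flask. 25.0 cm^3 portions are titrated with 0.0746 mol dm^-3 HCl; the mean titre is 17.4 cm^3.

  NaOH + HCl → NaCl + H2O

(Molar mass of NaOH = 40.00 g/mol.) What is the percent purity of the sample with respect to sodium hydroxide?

89.9 %

n(HCl) per titration = 0.0174 × 0.0746 = 1.30 × 10^-3 mol
n(NaOH) in each aliquot = 1.30 × 10^-3 mol (1:1 ratio)
n(NaOH) in the whole flask = 1.30 × 10^-3 × 100.0/25.0 = 5.19 × 10^-3 mol
mass of NaOH = 5.19 × 10^-3 × 40.00 = 0.208 g
% NaOH = 0.208 / 0.231 × 100 = 89.9 %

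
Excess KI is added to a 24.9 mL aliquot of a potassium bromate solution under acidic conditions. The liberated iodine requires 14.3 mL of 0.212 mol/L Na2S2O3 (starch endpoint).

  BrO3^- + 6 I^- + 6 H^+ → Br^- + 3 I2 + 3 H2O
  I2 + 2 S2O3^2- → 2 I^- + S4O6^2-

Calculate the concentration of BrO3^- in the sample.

0.0203 mol/L

n(S2O3^2-) = 0.0143 × 0.212 = 3.03 × 10^-3 mol
n(I2) = n(S2O3^2-)/2 = 1.52 × 10^-3 mol
From the 1:3 ratio, n(BrO3^-) in the aliquot = 1/3 × 1.52 × 10^-3 = 5.05 × 10^-4 mol
[BrO3^-] = 5.05 × 10^-4 / 0.0249 = 0.0203 mol/L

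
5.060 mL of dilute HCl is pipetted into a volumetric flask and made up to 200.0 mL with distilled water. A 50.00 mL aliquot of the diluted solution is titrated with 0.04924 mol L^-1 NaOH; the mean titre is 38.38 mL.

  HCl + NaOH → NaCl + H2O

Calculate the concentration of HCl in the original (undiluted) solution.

1.494 mol/L

n(NaOH) = 0.03838 × 0.04924 = 1.890 × 10^-3 mol
n(HCl) in the aliquot = 1.890 × 10^-3 mol (1:1 ratio)
[HCl]_dilute = 1.890 × 10^-3 / 0.05000 = 0.03780 mol/L
Dilution factor = 200.0 / 5.060 = 39.53
[HCl]_stock = 0.03780 × 39.53 = 1.494 mol/L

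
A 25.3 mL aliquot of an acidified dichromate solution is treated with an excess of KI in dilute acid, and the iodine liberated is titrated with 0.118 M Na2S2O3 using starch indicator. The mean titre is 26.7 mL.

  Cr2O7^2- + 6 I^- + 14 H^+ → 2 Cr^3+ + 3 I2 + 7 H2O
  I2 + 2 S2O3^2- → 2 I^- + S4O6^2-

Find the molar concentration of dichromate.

n(S2O3^2-) = 0.0267 × 0.118 = 3.15 × 10^-3 mol
n(I2) = n(S2O3^2-)/2 = 1.58 × 10^-3 mol
From the 1:3 ratio, n(Cr2O7^2-) in the aliquot = 1/3 × 1.58 × 10^-3 = 5.25 × 10^-4 mol
[Cr2O7^2-] = 5.25 × 10^-4 / 0.0253 = 0.0208 mol/L

0.0208 M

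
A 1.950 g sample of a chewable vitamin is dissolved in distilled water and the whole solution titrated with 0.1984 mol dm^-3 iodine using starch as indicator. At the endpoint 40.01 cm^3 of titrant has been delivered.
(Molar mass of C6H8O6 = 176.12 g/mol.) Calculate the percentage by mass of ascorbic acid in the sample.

71.69 %

C6H8O6 + I2 → C6H6O6 + 2 HI
n(I2) = 0.04001 L × 0.1984 mol/L = 7.938 × 10^-3 mol
n(C6H8O6) = 7.938 × 10^-3 mol (1:1 ratio)
mass of C6H8O6 = 7.938 × 10^-3 × 176.12 g/mol = 1.398 g
% C6H8O6 = 1.398 / 1.950 × 100 = 71.69 %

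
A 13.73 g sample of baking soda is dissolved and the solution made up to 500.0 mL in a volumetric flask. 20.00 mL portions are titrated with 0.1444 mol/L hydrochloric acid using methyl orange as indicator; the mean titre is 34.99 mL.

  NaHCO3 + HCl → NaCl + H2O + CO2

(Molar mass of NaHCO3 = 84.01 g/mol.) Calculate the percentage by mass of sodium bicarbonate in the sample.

n(HCl) per titration = 0.03499 × 0.1444 = 5.053 × 10^-3 mol
n(NaHCO3) in each aliquot = 5.053 × 10^-3 mol (1:1 ratio)
n(NaHCO3) in the whole flask = 5.053 × 10^-3 × 500.0/20.00 = 0.1263 mol
mass of NaHCO3 = 0.1263 × 84.01 = 10.61 g
% NaHCO3 = 10.61 / 13.73 × 100 = 77.29 %

77.29 %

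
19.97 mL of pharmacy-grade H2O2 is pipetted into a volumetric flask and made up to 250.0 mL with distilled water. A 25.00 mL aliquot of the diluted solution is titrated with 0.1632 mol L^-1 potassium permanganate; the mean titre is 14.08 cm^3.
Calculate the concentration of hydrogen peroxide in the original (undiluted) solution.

2.877 mol/L

2 MnO4^- + 5 H2O2 + 6 H^+ → 2 Mn^2+ + 5 O2 + 8 H2O
n(KMnO4) = 0.01408 × 0.1632 = 2.298 × 10^-3 mol
From the 5:2 ratio, n(H2O2) in the aliquot = 5/2 × 2.298 × 10^-3 = 5.745 × 10^-3 mol
[H2O2]_dilute = 5.745 × 10^-3 / 0.02500 = 0.2298 mol/L
Dilution factor = 250.0 / 19.97 = 12.52
[H2O2]_stock = 0.2298 × 12.52 = 2.877 mol/L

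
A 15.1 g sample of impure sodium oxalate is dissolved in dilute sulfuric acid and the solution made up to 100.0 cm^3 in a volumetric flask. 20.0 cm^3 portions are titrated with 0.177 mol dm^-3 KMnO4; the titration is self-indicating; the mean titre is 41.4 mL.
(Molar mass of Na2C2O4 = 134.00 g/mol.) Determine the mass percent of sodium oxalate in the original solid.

2 MnO4^- + 5 C2O4^2- + 16 H^+ → 2 Mn^2+ + 10 CO2 + 8 H2O
n(KMnO4) per titration = 0.0414 × 0.177 = 7.33 × 10^-3 mol
From the 5:2 ratio, n(Na2C2O4) in each aliquot = 5/2 × 7.33 × 10^-3 = 0.0183 mol
n(Na2C2O4) in the whole flask = 0.0183 × 100.0/20.0 = 0.0916 mol
mass of Na2C2O4 = 0.0916 × 134.00 = 12.3 g
% Na2C2O4 = 12.3 / 15.1 × 100 = 81.3 %

81.3 %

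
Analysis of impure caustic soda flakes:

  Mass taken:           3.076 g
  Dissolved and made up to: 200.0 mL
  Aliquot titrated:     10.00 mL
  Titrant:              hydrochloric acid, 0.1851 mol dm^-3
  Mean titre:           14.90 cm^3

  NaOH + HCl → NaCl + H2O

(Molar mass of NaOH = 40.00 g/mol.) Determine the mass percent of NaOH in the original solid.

n(HCl) per titration = 0.01490 × 0.1851 = 2.758 × 10^-3 mol
n(NaOH) in each aliquot = 2.758 × 10^-3 mol (1:1 ratio)
n(NaOH) in the whole flask = 2.758 × 10^-3 × 200.0/10.00 = 0.05516 mol
mass of NaOH = 0.05516 × 40.00 = 2.206 g
% NaOH = 2.206 / 3.076 × 100 = 71.73 %

71.73 %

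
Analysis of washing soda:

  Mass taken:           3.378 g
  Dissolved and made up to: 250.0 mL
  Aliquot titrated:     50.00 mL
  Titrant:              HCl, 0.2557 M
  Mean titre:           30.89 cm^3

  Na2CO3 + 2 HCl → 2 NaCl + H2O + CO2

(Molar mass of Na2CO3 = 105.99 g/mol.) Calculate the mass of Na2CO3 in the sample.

2.093 g

n(HCl) per titration = 0.03089 × 0.2557 = 7.899 × 10^-3 mol
From the 1:2 ratio, n(Na2CO3) in each aliquot = 1/2 × 7.899 × 10^-3 = 3.949 × 10^-3 mol
n(Na2CO3) in the whole flask = 3.949 × 10^-3 × 250.0/50.00 = 0.01975 mol
mass of Na2CO3 = 0.01975 × 105.99 = 2.093 g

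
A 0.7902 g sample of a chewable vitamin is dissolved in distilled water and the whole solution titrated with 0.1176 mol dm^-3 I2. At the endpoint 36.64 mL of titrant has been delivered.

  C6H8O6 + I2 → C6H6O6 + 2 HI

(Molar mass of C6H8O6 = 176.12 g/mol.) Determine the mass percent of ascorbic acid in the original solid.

n(I2) = 0.03664 L × 0.1176 mol/L = 4.309 × 10^-3 mol
n(C6H8O6) = 4.309 × 10^-3 mol (1:1 ratio)
mass of C6H8O6 = 4.309 × 10^-3 × 176.12 g/mol = 0.7589 g
% C6H8O6 = 0.7589 / 0.7902 × 100 = 96.04 %

96.04 %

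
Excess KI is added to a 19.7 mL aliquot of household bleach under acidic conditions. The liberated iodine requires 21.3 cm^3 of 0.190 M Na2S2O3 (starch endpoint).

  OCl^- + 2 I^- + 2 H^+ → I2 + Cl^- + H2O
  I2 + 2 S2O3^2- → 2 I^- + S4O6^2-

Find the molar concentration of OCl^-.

0.103 M

n(S2O3^2-) = 0.0213 × 0.190 = 4.05 × 10^-3 mol
n(I2) = n(S2O3^2-)/2 = 2.02 × 10^-3 mol
n(OCl^-) in the aliquot = 2.02 × 10^-3 mol (1:1 ratio)
[OCl^-] = 2.02 × 10^-3 / 0.0197 = 0.103 mol/L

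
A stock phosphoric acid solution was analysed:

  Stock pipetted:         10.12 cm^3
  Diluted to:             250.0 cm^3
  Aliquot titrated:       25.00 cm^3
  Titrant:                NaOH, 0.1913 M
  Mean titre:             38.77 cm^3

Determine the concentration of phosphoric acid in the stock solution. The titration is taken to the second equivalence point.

H3PO4 + 2 NaOH → Na2HPO4 + 2 H2O
n(NaOH) = 0.03877 × 0.1913 = 7.417 × 10^-3 mol
From the 1:2 ratio, n(H3PO4) in the aliquot = 1/2 × 7.417 × 10^-3 = 3.708 × 10^-3 mol
[H3PO4]_dilute = 3.708 × 10^-3 / 0.02500 = 0.1483 mol/L
Dilution factor = 250.0 / 10.12 = 24.70
[H3PO4]_stock = 0.1483 × 24.70 = 3.664 mol/L

3.664 M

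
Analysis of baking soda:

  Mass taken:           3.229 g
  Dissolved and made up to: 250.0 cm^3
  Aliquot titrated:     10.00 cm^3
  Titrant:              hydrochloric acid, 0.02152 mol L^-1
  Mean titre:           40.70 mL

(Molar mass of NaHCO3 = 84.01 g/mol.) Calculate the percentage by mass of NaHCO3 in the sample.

56.97 %

NaHCO3 + HCl → NaCl + H2O + CO2
n(HCl) per titration = 0.04070 × 0.02152 = 8.759 × 10^-4 mol
n(NaHCO3) in each aliquot = 8.759 × 10^-4 mol (1:1 ratio)
n(NaHCO3) in the whole flask = 8.759 × 10^-4 × 250.0/10.00 = 0.02190 mol
mass of NaHCO3 = 0.02190 × 84.01 = 1.840 g
% NaHCO3 = 1.840 / 3.229 × 100 = 56.97 %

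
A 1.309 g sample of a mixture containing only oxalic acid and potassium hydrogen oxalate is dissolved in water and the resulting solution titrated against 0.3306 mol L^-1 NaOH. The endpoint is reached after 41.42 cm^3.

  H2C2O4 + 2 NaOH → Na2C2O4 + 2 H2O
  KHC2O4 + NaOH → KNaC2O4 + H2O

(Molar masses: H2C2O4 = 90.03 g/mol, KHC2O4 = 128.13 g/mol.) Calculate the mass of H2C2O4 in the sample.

n(NaOH) = 0.04142 × 0.3306 = 0.01369 mol
Let x = n(H2C2O4), y = n(KHC2O4).
Titrant: 2x + 1y = 0.01369;  mass: 90.03x + 128.13y = 1.309
Solving, x = 2.680 × 10^-3 mol, y = 8.333 × 10^-3 mol
mass of H2C2O4 = 2.680 × 10^-3 × 90.03 = 0.2413 g

0.2413 g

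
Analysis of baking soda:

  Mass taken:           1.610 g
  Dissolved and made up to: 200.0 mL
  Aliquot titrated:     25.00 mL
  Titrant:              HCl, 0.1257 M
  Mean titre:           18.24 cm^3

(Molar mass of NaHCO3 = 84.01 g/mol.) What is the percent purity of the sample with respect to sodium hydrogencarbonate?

95.71 %

NaHCO3 + HCl → NaCl + H2O + CO2
n(HCl) per titration = 0.01824 × 0.1257 = 2.293 × 10^-3 mol
n(NaHCO3) in each aliquot = 2.293 × 10^-3 mol (1:1 ratio)
n(NaHCO3) in the whole flask = 2.293 × 10^-3 × 200.0/25.00 = 0.01834 mol
mass of NaHCO3 = 0.01834 × 84.01 = 1.541 g
% NaHCO3 = 1.541 / 1.610 × 100 = 95.71 %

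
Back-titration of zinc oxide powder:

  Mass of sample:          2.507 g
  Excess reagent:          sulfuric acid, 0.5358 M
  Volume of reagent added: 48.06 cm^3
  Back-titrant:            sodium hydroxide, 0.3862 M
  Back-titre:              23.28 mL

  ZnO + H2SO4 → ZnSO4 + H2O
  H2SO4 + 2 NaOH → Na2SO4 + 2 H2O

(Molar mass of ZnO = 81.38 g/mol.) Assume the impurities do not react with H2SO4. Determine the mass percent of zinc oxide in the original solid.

69.00 %

n(H2SO4) added = 0.04806 × 0.5358 = 0.02575 mol
n(NaOH) used in back-titration = 0.02328 × 0.3862 = 8.991 × 10^-3 mol
From the 1:2 ratio, n(H2SO4) left over = 1/2 × 8.991 × 10^-3 = 4.495 × 10^-3 mol
n(H2SO4) consumed by analyte = 0.02575 − 4.495 × 10^-3 = 0.02126 mol
n(ZnO) = 0.02126 mol (1:1 ratio)
mass of ZnO = 0.02126 × 81.38 = 1.730 g
% ZnO = 1.730 / 2.507 × 100 = 69.00 %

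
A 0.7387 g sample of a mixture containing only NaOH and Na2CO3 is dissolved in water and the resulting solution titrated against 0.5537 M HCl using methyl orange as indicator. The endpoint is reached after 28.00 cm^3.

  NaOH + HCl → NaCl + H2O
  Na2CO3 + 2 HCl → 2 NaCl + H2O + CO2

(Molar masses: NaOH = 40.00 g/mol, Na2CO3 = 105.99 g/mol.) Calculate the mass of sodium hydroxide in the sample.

0.2552 g

n(HCl) = 0.02800 × 0.5537 = 0.01550 mol
Let x = n(NaOH), y = n(Na2CO3).
Titrant: 1x + 2y = 0.01550;  mass: 40.00x + 105.99y = 0.7387
Solving, x = 6.380 × 10^-3 mol, y = 4.562 × 10^-3 mol
mass of NaOH = 6.380 × 10^-3 × 40.00 = 0.2552 g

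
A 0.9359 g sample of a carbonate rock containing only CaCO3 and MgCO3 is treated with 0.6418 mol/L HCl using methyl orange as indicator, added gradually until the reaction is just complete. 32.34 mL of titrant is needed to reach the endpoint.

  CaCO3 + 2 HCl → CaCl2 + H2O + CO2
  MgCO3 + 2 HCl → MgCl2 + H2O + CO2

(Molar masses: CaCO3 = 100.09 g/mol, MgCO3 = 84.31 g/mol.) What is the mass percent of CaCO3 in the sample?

41.30 %

n(HCl) = 0.03234 × 0.6418 = 0.02076 mol
Let x = n(CaCO3), y = n(MgCO3).
Titrant: 2x + 2y = 0.02076;  mass: 100.09x + 84.31y = 0.9359
Solving, x = 3.862 × 10^-3 mol, y = 6.516 × 10^-3 mol
mass of CaCO3 = 3.862 × 10^-3 × 100.09 = 0.3865 g
% CaCO3 = 0.3865 / 0.9359 × 100 = 41.30 %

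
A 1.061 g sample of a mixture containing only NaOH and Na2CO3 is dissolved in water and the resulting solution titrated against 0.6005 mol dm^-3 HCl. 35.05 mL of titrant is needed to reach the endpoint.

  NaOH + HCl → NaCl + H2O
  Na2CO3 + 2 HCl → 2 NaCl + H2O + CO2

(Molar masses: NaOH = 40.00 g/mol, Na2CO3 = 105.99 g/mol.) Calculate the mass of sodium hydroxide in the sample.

0.1675 g

n(HCl) = 0.03505 × 0.6005 = 0.02105 mol
Let x = n(NaOH), y = n(Na2CO3).
Titrant: 1x + 2y = 0.02105;  mass: 40.00x + 105.99y = 1.061
Solving, x = 4.187 × 10^-3 mol, y = 8.430 × 10^-3 mol
mass of NaOH = 4.187 × 10^-3 × 40.00 = 0.1675 g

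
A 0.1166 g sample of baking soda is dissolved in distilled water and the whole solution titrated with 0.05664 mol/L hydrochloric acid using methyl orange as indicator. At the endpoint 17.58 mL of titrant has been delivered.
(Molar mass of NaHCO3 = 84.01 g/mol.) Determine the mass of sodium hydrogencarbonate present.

NaHCO3 + HCl → NaCl + H2O + CO2
n(HCl) = 0.01758 L × 0.05664 mol/L = 9.957 × 10^-4 mol
n(NaHCO3) = 9.957 × 10^-4 mol (1:1 ratio)
mass of NaHCO3 = 9.957 × 10^-4 × 84.01 g/mol = 0.08365 g

0.08365 g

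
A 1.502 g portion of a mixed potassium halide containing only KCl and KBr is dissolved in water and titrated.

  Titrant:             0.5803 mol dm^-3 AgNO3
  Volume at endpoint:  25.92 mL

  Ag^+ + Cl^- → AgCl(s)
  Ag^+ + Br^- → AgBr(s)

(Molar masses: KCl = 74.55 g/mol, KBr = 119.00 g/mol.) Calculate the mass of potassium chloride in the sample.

n(AgNO3) = 0.02592 × 0.5803 = 0.01504 mol
Let x = n(KCl), y = n(KBr).
Titrant: 1x + 1y = 0.01504;  mass: 74.55x + 119.00y = 1.502
Solving, x = 6.477 × 10^-3 mol, y = 8.564 × 10^-3 mol
mass of KCl = 6.477 × 10^-3 × 74.55 = 0.4829 g

0.4829 g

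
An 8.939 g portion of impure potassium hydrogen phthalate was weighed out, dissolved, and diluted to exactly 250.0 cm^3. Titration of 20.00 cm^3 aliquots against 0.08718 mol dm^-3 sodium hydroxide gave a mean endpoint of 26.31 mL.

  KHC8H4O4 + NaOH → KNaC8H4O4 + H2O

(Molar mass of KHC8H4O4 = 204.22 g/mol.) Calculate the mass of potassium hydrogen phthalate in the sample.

5.855 g

n(NaOH) per titration = 0.02631 × 0.08718 = 2.294 × 10^-3 mol
n(KHC8H4O4) in each aliquot = 2.294 × 10^-3 mol (1:1 ratio)
n(KHC8H4O4) in the whole flask = 2.294 × 10^-3 × 250.0/20.00 = 0.02867 mol
mass of KHC8H4O4 = 0.02867 × 204.22 = 5.855 g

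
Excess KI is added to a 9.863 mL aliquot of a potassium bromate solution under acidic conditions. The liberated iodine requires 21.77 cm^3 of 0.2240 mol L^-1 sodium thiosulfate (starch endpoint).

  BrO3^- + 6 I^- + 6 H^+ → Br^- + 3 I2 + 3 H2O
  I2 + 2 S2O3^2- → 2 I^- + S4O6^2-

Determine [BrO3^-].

n(S2O3^2-) = 0.02177 × 0.2240 = 4.876 × 10^-3 mol
n(I2) = n(S2O3^2-)/2 = 2.438 × 10^-3 mol
From the 1:3 ratio, n(BrO3^-) in the aliquot = 1/3 × 2.438 × 10^-3 = 8.127 × 10^-4 mol
[BrO3^-] = 8.127 × 10^-4 / 0.009863 = 0.08240 mol/L

0.08240 mol/L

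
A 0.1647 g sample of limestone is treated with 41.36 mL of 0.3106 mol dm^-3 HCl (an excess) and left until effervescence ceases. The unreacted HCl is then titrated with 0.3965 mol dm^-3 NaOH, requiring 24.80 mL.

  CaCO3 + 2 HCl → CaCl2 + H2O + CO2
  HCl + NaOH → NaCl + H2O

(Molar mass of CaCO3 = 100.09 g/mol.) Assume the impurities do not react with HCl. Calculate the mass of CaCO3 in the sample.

n(HCl) added = 0.04136 × 0.3106 = 0.01285 mol
n(NaOH) used in back-titration = 0.02480 × 0.3965 = 9.833 × 10^-3 mol
n(HCl) left over = 9.833 × 10^-3 mol (1:1 ratio)
n(HCl) consumed by analyte = 0.01285 − 9.833 × 10^-3 = 3.013 × 10^-3 mol
From the 1:2 ratio, n(CaCO3) = 1/2 × 3.013 × 10^-3 = 1.507 × 10^-3 mol
mass of CaCO3 = 1.507 × 10^-3 × 100.09 = 0.1508 g

0.1508 g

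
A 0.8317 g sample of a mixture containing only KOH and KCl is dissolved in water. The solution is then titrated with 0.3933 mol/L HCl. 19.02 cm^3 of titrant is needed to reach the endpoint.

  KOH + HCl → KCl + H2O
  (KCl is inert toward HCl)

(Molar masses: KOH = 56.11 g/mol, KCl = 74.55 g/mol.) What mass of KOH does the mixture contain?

0.4197 g

n(HCl) = 0.01902 × 0.3933 = 7.481 × 10^-3 mol
Let x = n(KOH), y = n(KCl).
Titrant: 1x = 7.481 × 10^-3;  mass: 56.11x + 74.55y = 0.8317
Solving, x = 7.481 × 10^-3 mol, y = 5.526 × 10^-3 mol
mass of KOH = 7.481 × 10^-3 × 56.11 = 0.4197 g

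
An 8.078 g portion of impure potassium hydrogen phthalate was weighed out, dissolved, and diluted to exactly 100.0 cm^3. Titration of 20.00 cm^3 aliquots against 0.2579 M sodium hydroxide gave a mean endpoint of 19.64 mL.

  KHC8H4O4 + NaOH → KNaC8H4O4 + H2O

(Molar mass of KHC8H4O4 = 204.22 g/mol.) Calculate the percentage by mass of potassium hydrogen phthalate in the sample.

64.03 %

n(NaOH) per titration = 0.01964 × 0.2579 = 5.065 × 10^-3 mol
n(KHC8H4O4) in each aliquot = 5.065 × 10^-3 mol (1:1 ratio)
n(KHC8H4O4) in the whole flask = 5.065 × 10^-3 × 100.0/20.00 = 0.02533 mol
mass of KHC8H4O4 = 0.02533 × 204.22 = 5.172 g
% KHC8H4O4 = 5.172 / 8.078 × 100 = 64.03 %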